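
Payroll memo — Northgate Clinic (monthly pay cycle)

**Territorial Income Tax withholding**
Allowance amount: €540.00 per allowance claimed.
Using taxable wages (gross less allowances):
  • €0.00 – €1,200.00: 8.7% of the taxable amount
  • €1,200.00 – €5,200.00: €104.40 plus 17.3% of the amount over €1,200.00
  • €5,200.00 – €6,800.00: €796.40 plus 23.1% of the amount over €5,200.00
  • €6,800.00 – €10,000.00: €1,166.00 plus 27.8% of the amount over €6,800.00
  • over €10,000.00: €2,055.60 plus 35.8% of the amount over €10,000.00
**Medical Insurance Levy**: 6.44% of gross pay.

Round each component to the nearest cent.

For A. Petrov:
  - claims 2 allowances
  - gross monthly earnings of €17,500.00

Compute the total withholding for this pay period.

Territorial Income Tax: taxable = €17,500.00 − 2×€540.00 = €16,420.00
  €2,055.60 + 35.8% × (€16,420.00 − €10,000.00) = €2,055.60 + 35.8% × €6,420.00 = €4,353.96
Medical Insurance Levy: 6.44% × €17,500.00 = €1,127.00
Total: €4,353.96 + €1,127.00 = €5,480.96

€5,480.96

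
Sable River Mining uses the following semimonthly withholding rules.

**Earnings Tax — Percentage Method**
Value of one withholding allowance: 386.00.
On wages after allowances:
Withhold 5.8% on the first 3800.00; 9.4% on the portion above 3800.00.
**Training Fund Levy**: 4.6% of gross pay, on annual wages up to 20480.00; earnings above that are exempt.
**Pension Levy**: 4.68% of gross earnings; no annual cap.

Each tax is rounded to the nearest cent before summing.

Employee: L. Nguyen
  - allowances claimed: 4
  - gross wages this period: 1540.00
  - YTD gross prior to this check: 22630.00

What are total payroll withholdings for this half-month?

72.07

Earnings Tax: taxable = 1540.00 − 4×386.00 = -4.00
  Taxable ≤ 0 → 0.00
Training Fund Levy: YTD 22630.00 ≥ cap 20480.00 → 0.00
Pension Levy: 4.68% × 1540.00 = 72.07
Total: 0.00 + 0.00 + 72.07 = 72.07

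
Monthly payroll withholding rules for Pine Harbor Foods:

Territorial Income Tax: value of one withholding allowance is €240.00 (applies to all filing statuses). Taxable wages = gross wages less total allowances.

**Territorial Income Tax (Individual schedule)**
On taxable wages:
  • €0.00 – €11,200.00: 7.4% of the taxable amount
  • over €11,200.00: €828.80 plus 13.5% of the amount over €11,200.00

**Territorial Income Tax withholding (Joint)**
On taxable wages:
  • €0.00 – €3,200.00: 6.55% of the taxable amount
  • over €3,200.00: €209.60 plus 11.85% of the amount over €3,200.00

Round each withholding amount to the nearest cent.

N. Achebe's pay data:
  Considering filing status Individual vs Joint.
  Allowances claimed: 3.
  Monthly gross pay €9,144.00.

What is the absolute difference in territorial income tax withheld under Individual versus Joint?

Territorial Income Tax (Individual): taxable = €9,144.00 − 3×€240.00 = €8,424.00
  7.4% × €8,424.00 = €623.38
Territorial Income Tax (Joint): taxable = €9,144.00 − 3×€240.00 = €8,424.00
  €209.60 + 11.85% × (€8,424.00 − €3,200.00) = €209.60 + 11.85% × €5,224.00 = €828.64
Difference: |€623.38 − €828.64| = €205.26 (higher under Joint)

€205.26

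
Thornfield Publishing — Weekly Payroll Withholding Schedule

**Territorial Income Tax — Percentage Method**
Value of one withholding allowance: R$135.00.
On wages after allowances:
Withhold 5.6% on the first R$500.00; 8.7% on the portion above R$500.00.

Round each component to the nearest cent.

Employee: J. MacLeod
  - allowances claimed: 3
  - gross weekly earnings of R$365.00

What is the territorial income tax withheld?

Territorial Income Tax: taxable = R$365.00 − 3×R$135.00 = R$-40.00
  Taxable ≤ 0 → R$0.00

R$0.00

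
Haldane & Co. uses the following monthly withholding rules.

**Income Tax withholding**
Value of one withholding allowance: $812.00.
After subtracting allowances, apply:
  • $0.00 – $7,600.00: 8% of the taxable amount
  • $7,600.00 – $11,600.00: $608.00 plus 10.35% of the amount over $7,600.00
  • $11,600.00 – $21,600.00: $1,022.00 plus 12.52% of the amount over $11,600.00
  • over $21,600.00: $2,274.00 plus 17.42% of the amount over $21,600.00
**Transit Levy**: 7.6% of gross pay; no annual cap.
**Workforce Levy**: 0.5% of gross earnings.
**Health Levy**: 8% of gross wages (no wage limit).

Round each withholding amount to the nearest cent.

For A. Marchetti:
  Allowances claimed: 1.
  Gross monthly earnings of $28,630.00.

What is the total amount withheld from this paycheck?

$7,966.61

Income Tax: taxable = $28,630.00 − 1×$812.00 = $27,818.00
  $2,274.00 + 17.42% × ($27,818.00 − $21,600.00) = $2,274.00 + 17.42% × $6,218.00 = $3,357.18
Transit Levy: 7.6% × $28,630.00 = $2,175.88
Workforce Levy: 0.5% × $28,630.00 = $143.15
Health Levy: 8% × $28,630.00 = $2,290.40
Total: $3,357.18 + $2,175.88 + $143.15 + $2,290.40 = $7,966.61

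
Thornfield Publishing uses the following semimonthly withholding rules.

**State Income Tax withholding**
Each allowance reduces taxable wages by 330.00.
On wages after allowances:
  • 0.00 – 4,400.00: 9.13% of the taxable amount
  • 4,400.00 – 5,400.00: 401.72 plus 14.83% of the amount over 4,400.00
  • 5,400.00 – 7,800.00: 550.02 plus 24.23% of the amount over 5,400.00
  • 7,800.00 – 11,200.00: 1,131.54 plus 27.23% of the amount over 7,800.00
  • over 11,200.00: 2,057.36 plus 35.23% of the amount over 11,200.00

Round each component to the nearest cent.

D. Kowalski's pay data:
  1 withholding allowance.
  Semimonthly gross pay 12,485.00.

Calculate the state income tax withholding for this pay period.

2,393.81

State Income Tax: taxable = 12,485.00 − 1×330.00 = 12,155.00
  2,057.36 + 35.23% × (12,155.00 − 11,200.00) = 2,057.36 + 35.23% × 955.00 = 2,393.81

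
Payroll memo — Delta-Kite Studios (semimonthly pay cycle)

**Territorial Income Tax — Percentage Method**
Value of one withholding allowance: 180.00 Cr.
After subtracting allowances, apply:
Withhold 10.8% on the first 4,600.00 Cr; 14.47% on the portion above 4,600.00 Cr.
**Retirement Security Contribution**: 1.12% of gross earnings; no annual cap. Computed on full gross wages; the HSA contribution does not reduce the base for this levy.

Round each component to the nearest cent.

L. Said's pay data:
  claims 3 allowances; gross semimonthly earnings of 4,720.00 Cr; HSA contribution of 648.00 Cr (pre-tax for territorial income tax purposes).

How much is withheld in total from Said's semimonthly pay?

Territorial Income Tax: taxable = 4,720.00 Cr − 648.00 Cr − 3×180.00 Cr = 3,532.00 Cr
  10.8% × 3,532.00 Cr = 381.46 Cr
Retirement Security Contribution: 1.12% × 4,720.00 Cr = 52.86 Cr
Total: 381.46 Cr + 52.86 Cr = 434.32 Cr

434.32 Cr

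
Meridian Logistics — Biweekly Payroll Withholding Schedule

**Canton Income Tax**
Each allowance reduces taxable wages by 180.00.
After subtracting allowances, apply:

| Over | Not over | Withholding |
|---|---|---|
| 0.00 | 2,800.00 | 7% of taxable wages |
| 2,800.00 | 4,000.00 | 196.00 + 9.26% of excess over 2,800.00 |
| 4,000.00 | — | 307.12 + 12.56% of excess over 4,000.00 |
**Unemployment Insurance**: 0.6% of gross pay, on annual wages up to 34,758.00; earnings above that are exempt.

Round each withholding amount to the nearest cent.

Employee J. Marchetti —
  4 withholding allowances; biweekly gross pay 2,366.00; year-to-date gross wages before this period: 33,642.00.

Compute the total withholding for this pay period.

Canton Income Tax: taxable = 2,366.00 − 4×180.00 = 1,646.00
  7% × 1,646.00 = 115.22
Unemployment Insurance: cap 34,758.00 − YTD 33,642.00 = 1,116.00 subject; 0.6% × 1,116.00 = 6.70
Total: 115.22 + 6.70 = 121.92

121.92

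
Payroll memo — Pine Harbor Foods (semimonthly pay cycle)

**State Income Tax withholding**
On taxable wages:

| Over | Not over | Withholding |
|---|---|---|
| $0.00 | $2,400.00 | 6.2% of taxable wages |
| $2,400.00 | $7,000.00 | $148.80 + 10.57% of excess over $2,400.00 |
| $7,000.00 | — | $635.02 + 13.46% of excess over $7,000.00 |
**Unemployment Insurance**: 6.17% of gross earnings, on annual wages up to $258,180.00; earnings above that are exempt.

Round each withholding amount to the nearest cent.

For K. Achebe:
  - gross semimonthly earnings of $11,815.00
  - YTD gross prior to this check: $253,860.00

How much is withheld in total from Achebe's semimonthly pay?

State Income Tax: taxable = $11,815.00
  $635.02 + 13.46% × ($11,815.00 − $7,000.00) = $635.02 + 13.46% × $4,815.00 = $1,283.12
Unemployment Insurance: cap $258,180.00 − YTD $253,860.00 = $4,320.00 subject; 6.17% × $4,320.00 = $266.54
Total: $1,283.12 + $266.54 = $1,549.66

$1,549.66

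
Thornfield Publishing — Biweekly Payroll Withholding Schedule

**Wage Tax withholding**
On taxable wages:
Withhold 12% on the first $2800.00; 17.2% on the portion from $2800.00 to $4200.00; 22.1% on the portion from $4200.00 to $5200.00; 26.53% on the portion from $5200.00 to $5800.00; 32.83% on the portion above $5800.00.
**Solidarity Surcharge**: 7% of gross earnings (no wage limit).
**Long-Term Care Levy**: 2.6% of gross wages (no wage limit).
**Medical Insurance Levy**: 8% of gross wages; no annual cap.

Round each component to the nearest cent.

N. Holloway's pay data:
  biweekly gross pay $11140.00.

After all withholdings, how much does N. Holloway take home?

Wage Tax: taxable = $11140.00
  $956.98 + 32.83% × ($11140.00 − $5800.00) = $956.98 + 32.83% × $5340.00 = $2710.10
Solidarity Surcharge: 7% × $11140.00 = $779.80
Long-Term Care Levy: 2.6% × $11140.00 = $289.64
Medical Insurance Levy: 8% × $11140.00 = $891.20
Total withheld: $2710.10 + $779.80 + $289.64 + $891.20 = $4670.74
Net pay: $11140.00 − $4670.74 = $6469.26

$6469.26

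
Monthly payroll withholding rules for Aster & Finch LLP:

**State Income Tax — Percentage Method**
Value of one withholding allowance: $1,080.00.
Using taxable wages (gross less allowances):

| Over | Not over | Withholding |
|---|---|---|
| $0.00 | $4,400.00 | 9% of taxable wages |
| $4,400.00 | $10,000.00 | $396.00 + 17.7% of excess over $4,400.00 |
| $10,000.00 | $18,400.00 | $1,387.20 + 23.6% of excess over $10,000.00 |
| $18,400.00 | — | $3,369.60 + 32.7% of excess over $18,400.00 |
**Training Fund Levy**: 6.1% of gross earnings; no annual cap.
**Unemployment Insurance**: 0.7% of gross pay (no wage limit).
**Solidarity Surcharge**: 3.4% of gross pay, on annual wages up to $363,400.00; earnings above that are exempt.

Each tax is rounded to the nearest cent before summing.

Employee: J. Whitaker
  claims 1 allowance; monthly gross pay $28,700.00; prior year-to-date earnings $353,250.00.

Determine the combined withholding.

$8,681.24

State Income Tax: taxable = $28,700.00 − 1×$1,080.00 = $27,620.00
  $3,369.60 + 32.7% × ($27,620.00 − $18,400.00) = $3,369.60 + 32.7% × $9,220.00 = $6,384.54
Training Fund Levy: 6.1% × $28,700.00 = $1,750.70
Unemployment Insurance: 0.7% × $28,700.00 = $200.90
Solidarity Surcharge: cap $363,400.00 − YTD $353,250.00 = $10,150.00 subject; 3.4% × $10,150.00 = $345.10
Total: $6,384.54 + $1,750.70 + $200.90 + $345.10 = $8,681.24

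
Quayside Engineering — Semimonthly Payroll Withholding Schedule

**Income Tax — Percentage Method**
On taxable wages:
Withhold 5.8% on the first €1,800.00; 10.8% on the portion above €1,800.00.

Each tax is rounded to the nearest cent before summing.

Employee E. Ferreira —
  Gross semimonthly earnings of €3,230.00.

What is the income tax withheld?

€258.84

Income Tax: taxable = €3,230.00
  €104.40 + 10.8% × (€3,230.00 − €1,800.00) = €104.40 + 10.8% × €1,430.00 = €258.84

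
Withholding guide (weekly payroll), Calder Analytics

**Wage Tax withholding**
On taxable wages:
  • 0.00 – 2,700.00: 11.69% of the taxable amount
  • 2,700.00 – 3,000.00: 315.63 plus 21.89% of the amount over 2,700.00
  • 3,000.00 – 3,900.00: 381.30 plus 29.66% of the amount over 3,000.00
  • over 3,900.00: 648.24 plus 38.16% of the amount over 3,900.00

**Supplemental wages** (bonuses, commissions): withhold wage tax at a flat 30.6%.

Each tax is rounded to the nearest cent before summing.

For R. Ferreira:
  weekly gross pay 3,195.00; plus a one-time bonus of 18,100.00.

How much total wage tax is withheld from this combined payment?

5,977.74

Wage Tax: taxable = 3,195.00
  381.30 + 29.66% × (3,195.00 − 3,000.00) = 381.30 + 29.66% × 195.00 = 439.14
Supplemental (30.6% flat on bonus): 30.6% × 18,100.00 = 5,538.60
Total wage tax: 439.14 + 5,538.60 = 5,977.74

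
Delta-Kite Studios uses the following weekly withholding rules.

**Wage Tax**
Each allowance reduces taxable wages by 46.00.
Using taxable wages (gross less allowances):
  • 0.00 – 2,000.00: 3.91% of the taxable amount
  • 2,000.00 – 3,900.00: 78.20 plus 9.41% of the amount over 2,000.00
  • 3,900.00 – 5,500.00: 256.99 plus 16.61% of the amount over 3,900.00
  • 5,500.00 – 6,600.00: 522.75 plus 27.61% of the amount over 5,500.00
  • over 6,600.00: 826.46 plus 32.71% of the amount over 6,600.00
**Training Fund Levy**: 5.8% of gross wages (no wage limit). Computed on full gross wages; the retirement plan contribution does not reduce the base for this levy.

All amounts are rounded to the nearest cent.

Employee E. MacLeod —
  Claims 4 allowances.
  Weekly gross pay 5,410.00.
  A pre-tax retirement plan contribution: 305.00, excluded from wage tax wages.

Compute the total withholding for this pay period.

Wage Tax: taxable = 5,410.00 − 305.00 − 4×46.00 = 4,921.00
  256.99 + 16.61% × (4,921.00 − 3,900.00) = 256.99 + 16.61% × 1,021.00 = 426.58
Training Fund Levy: 5.8% × 5,410.00 = 313.78
Total: 426.58 + 313.78 = 740.36

740.36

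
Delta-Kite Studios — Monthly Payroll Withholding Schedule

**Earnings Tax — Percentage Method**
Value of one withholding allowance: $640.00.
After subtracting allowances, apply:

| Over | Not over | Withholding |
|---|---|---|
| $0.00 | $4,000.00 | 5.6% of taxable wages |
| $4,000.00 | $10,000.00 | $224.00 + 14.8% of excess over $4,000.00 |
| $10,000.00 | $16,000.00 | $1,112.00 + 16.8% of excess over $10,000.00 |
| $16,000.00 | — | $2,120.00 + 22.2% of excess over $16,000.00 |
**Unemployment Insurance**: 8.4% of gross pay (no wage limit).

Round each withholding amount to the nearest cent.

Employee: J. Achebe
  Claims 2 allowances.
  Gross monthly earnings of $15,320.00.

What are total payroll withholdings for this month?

Earnings Tax: taxable = $15,320.00 − 2×$640.00 = $14,040.00
  $1,112.00 + 16.8% × ($14,040.00 − $10,000.00) = $1,112.00 + 16.8% × $4,040.00 = $1,790.72
Unemployment Insurance: 8.4% × $15,320.00 = $1,286.88
Total: $1,790.72 + $1,286.88 = $3,077.60

$3,077.60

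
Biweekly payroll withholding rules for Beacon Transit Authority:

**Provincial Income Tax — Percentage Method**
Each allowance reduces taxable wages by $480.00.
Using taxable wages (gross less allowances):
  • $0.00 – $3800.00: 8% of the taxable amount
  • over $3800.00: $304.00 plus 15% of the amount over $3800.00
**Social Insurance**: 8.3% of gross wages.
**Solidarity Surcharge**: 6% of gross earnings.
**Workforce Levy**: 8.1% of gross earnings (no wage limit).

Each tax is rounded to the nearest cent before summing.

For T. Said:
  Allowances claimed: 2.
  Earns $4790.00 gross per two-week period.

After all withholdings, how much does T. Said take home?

$3408.54

Provincial Income Tax: taxable = $4790.00 − 2×$480.00 = $3830.00
  $304.00 + 15% × ($3830.00 − $3800.00) = $304.00 + 15% × $30.00 = $308.50
Social Insurance: 8.3% × $4790.00 = $397.57
Solidarity Surcharge: 6% × $4790.00 = $287.40
Workforce Levy: 8.1% × $4790.00 = $387.99
Total withheld: $308.50 + $397.57 + $287.40 + $387.99 = $1381.46
Net pay: $4790.00 − $1381.46 = $3408.54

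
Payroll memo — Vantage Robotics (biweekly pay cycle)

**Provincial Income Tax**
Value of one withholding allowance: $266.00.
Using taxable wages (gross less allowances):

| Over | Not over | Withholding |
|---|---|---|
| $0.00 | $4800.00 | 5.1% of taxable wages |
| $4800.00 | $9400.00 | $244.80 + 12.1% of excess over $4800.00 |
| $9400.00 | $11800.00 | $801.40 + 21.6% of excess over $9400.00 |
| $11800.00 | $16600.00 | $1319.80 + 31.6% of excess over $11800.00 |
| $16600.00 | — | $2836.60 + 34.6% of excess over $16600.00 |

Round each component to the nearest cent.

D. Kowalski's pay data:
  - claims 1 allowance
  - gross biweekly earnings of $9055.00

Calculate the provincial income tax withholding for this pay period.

$727.47

Provincial Income Tax: taxable = $9055.00 − 1×$266.00 = $8789.00
  $244.80 + 12.1% × ($8789.00 − $4800.00) = $244.80 + 12.1% × $3989.00 = $727.47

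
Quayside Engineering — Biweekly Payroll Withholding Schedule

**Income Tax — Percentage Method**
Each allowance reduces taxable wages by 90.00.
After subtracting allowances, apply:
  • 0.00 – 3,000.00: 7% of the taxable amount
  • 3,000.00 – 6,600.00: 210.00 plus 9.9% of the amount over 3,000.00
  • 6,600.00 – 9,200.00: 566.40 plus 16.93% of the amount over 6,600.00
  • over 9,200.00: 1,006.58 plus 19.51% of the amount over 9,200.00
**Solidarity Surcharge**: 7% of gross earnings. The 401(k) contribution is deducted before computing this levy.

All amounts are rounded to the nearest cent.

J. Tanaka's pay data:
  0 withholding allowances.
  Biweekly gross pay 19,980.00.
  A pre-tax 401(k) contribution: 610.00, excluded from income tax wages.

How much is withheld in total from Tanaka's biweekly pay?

Income Tax: taxable = 19,980.00 − 610.00 = 19,370.00
  1,006.58 + 19.51% × (19,370.00 − 9,200.00) = 1,006.58 + 19.51% × 10,170.00 = 2,990.75
Solidarity Surcharge: 7% × 19,370.00 = 1,355.90
Total: 2,990.75 + 1,355.90 = 4,346.65

4,346.65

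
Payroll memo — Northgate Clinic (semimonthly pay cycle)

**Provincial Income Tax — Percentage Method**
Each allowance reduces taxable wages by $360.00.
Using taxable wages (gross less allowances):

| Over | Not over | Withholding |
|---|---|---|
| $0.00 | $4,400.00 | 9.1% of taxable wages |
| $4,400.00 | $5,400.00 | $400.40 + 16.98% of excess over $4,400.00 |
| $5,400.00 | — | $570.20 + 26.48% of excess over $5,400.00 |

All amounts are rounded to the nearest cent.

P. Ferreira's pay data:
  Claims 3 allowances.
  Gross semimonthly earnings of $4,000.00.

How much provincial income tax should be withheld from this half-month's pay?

$265.72

Provincial Income Tax: taxable = $4,000.00 − 3×$360.00 = $2,920.00
  9.1% × $2,920.00 = $265.72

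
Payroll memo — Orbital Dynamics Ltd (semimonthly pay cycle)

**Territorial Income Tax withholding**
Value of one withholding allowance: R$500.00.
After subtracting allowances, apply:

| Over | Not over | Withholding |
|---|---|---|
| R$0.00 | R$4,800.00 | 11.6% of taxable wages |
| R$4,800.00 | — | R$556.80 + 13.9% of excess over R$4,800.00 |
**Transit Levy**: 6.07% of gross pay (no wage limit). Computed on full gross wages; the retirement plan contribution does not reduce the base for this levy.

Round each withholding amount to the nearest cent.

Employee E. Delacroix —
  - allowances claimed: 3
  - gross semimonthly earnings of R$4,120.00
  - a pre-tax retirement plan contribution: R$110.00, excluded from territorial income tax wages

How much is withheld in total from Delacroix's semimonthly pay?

R$541.24

Territorial Income Tax: taxable = R$4,120.00 − R$110.00 − 3×R$500.00 = R$2,510.00
  11.6% × R$2,510.00 = R$291.16
Transit Levy: 6.07% × R$4,120.00 = R$250.08
Total: R$291.16 + R$250.08 = R$541.24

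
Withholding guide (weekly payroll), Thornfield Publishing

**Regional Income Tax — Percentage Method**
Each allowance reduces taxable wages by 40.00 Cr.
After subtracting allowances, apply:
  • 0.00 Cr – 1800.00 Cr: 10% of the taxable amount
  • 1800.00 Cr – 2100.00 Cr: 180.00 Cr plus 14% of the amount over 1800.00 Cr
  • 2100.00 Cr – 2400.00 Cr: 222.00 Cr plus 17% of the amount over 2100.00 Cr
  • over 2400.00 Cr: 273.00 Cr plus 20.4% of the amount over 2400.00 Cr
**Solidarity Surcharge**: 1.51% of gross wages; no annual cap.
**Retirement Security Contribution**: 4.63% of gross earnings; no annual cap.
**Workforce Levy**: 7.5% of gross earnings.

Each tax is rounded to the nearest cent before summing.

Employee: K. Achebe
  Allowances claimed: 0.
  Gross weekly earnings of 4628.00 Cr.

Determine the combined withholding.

1358.77 Cr

Regional Income Tax: taxable = 4628.00 Cr
  273.00 Cr + 20.4% × (4628.00 Cr − 2400.00 Cr) = 273.00 Cr + 20.4% × 2228.00 Cr = 727.51 Cr
Solidarity Surcharge: 1.51% × 4628.00 Cr = 69.88 Cr
Retirement Security Contribution: 4.63% × 4628.00 Cr = 214.28 Cr
Workforce Levy: 7.5% × 4628.00 Cr = 347.10 Cr
Total: 727.51 Cr + 69.88 Cr + 214.28 Cr + 347.10 Cr = 1358.77 Cr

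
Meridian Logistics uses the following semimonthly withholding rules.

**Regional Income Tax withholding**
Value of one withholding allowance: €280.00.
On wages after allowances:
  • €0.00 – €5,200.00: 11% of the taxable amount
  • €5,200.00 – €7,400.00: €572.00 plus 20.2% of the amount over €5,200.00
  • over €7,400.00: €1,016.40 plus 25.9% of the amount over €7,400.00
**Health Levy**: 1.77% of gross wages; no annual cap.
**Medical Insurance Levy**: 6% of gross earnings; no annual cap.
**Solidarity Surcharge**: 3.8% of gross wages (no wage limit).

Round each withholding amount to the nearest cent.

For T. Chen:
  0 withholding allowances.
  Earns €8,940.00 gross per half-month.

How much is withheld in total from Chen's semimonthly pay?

€2,449.62

Regional Income Tax: taxable = €8,940.00
  €1,016.40 + 25.9% × (€8,940.00 − €7,400.00) = €1,016.40 + 25.9% × €1,540.00 = €1,415.26
Health Levy: 1.77% × €8,940.00 = €158.24
Medical Insurance Levy: 6% × €8,940.00 = €536.40
Solidarity Surcharge: 3.8% × €8,940.00 = €339.72
Total: €1,415.26 + €158.24 + €536.40 + €339.72 = €2,449.62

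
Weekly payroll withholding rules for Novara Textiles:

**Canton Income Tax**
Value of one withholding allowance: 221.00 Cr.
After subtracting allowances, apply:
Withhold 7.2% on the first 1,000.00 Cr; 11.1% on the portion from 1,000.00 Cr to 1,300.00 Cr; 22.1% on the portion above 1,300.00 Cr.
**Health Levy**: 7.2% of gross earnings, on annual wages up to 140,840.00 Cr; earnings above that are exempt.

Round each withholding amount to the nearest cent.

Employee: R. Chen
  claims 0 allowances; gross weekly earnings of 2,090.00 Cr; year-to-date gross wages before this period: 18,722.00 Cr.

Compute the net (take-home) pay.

Canton Income Tax: taxable = 2,090.00 Cr
  105.30 Cr + 22.1% × (2,090.00 Cr − 1,300.00 Cr) = 105.30 Cr + 22.1% × 790.00 Cr = 279.89 Cr
Health Levy: 7.2% × 2,090.00 Cr = 150.48 Cr
Total withheld: 279.89 Cr + 150.48 Cr = 430.37 Cr
Net pay: 2,090.00 Cr − 430.37 Cr = 1,659.63 Cr

1,659.63 Cr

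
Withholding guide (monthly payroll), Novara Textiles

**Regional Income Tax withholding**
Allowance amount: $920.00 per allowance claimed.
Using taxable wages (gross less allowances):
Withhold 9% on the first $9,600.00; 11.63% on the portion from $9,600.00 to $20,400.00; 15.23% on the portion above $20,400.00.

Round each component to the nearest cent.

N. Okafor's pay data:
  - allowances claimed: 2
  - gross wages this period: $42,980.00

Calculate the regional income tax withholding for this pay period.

Regional Income Tax: taxable = $42,980.00 − 2×$920.00 = $41,140.00
  $2,120.04 + 15.23% × ($41,140.00 − $20,400.00) = $2,120.04 + 15.23% × $20,740.00 = $5,278.74

$5,278.74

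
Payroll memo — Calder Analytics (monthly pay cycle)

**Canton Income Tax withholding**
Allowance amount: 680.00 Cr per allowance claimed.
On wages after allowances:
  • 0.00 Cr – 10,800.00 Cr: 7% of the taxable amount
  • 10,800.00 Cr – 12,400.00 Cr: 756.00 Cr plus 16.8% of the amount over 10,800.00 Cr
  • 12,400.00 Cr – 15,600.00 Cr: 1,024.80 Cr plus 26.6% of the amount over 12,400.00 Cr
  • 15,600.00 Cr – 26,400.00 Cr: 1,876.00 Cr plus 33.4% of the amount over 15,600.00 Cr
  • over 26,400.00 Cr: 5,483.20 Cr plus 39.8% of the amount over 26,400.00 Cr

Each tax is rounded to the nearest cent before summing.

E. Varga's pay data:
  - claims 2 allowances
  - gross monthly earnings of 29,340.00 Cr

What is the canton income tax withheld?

Canton Income Tax: taxable = 29,340.00 Cr − 2×680.00 Cr = 27,980.00 Cr
  5,483.20 Cr + 39.8% × (27,980.00 Cr − 26,400.00 Cr) = 5,483.20 Cr + 39.8% × 1,580.00 Cr = 6,112.04 Cr

6,112.04 Cr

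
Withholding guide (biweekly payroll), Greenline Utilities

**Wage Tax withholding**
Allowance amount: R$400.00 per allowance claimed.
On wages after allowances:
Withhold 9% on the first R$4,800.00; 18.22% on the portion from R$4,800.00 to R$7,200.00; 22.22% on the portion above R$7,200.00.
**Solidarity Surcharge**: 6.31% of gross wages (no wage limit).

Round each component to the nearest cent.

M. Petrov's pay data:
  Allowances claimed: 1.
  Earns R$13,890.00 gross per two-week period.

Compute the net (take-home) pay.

R$10,746.62

Wage Tax: taxable = R$13,890.00 − 1×R$400.00 = R$13,490.00
  R$869.28 + 22.22% × (R$13,490.00 − R$7,200.00) = R$869.28 + 22.22% × R$6,290.00 = R$2,266.92
Solidarity Surcharge: 6.31% × R$13,890.00 = R$876.46
Total withheld: R$2,266.92 + R$876.46 = R$3,143.38
Net pay: R$13,890.00 − R$3,143.38 = R$10,746.62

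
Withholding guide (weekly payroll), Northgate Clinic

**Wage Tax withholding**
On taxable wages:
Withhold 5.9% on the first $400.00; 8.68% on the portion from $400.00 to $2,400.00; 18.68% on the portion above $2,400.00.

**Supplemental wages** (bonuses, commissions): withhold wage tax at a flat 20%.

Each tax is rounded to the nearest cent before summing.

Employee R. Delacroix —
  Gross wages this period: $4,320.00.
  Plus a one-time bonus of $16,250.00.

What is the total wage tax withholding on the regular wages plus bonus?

$3,805.86

Wage Tax: taxable = $4,320.00
  $197.20 + 18.68% × ($4,320.00 − $2,400.00) = $197.20 + 18.68% × $1,920.00 = $555.86
Supplemental (20% flat on bonus): 20% × $16,250.00 = $3,250.00
Total wage tax: $555.86 + $3,250.00 = $3,805.86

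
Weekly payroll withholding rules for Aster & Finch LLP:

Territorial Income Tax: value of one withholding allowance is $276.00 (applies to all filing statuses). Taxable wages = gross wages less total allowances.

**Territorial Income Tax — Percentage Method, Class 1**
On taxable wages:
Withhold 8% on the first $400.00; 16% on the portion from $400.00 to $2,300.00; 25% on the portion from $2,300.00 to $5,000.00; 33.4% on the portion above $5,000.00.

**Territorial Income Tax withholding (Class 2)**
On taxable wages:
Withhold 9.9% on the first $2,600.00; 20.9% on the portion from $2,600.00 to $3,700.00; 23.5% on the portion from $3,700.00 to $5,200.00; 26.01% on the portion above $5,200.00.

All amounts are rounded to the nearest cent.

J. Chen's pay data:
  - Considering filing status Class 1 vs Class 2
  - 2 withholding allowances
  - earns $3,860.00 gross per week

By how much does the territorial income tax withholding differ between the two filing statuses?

$182.63

Territorial Income Tax (Class 1): taxable = $3,860.00 − 2×$276.00 = $3,308.00
  $336.00 + 25% × ($3,308.00 − $2,300.00) = $336.00 + 25% × $1,008.00 = $588.00
Territorial Income Tax (Class 2): taxable = $3,860.00 − 2×$276.00 = $3,308.00
  $257.40 + 20.9% × ($3,308.00 − $2,600.00) = $257.40 + 20.9% × $708.00 = $405.37
Difference: |$588.00 − $405.37| = $182.63 (higher under Class 1)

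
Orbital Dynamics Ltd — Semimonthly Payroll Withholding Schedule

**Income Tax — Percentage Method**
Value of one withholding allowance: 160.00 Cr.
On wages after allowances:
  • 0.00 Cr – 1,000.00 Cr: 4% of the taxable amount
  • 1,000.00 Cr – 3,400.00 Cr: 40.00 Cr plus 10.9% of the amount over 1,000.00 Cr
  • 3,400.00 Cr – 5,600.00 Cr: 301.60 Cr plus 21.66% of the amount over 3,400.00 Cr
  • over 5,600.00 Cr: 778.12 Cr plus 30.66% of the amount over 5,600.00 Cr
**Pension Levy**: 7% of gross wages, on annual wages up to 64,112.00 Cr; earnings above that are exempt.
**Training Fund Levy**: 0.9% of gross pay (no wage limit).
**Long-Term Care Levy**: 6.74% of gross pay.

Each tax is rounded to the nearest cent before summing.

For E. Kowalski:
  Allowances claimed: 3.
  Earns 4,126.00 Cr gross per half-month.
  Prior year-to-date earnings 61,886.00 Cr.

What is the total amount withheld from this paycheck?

Income Tax: taxable = 4,126.00 Cr − 3×160.00 Cr = 3,646.00 Cr
  301.60 Cr + 21.66% × (3,646.00 Cr − 3,400.00 Cr) = 301.60 Cr + 21.66% × 246.00 Cr = 354.88 Cr
Pension Levy: cap 64,112.00 Cr − YTD 61,886.00 Cr = 2,226.00 Cr subject; 7% × 2,226.00 Cr = 155.82 Cr
Training Fund Levy: 0.9% × 4,126.00 Cr = 37.13 Cr
Long-Term Care Levy: 6.74% × 4,126.00 Cr = 278.09 Cr
Total: 354.88 Cr + 155.82 Cr + 37.13 Cr + 278.09 Cr = 825.92 Cr

825.92 Cr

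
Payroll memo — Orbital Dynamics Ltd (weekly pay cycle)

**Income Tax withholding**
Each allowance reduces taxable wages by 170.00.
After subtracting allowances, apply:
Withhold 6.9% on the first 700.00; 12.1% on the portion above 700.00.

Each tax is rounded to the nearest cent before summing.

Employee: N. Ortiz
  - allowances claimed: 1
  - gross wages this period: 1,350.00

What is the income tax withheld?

Income Tax: taxable = 1,350.00 − 1×170.00 = 1,180.00
  48.30 + 12.1% × (1,180.00 − 700.00) = 48.30 + 12.1% × 480.00 = 106.38

106.38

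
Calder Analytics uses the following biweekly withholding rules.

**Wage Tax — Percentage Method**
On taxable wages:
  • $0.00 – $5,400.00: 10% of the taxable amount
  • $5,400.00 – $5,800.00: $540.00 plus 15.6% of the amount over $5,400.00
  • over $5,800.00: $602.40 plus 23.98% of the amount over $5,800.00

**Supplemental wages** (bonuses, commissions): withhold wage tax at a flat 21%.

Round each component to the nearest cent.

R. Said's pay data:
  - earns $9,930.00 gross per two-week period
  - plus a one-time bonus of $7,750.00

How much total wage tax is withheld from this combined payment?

$3,220.27

Wage Tax: taxable = $9,930.00
  $602.40 + 23.98% × ($9,930.00 − $5,800.00) = $602.40 + 23.98% × $4,130.00 = $1,592.77
Supplemental (21% flat on bonus): 21% × $7,750.00 = $1,627.50
Total wage tax: $1,592.77 + $1,627.50 = $3,220.27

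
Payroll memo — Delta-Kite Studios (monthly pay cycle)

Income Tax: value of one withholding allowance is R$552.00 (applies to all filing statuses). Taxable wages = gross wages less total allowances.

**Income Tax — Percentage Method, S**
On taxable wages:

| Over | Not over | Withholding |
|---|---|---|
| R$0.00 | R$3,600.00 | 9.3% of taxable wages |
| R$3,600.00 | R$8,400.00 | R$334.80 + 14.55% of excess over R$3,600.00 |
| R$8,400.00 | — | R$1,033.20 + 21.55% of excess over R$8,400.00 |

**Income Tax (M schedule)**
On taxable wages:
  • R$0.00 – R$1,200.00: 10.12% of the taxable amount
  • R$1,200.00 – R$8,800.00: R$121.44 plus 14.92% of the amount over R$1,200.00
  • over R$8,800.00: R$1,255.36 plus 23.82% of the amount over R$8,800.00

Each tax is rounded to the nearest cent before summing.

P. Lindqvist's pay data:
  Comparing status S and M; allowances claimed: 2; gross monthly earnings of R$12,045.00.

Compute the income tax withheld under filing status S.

R$1,580.79

Income Tax (S): taxable = R$12,045.00 − 2×R$552.00 = R$10,941.00
  R$1,033.20 + 21.55% × (R$10,941.00 − R$8,400.00) = R$1,033.20 + 21.55% × R$2,541.00 = R$1,580.79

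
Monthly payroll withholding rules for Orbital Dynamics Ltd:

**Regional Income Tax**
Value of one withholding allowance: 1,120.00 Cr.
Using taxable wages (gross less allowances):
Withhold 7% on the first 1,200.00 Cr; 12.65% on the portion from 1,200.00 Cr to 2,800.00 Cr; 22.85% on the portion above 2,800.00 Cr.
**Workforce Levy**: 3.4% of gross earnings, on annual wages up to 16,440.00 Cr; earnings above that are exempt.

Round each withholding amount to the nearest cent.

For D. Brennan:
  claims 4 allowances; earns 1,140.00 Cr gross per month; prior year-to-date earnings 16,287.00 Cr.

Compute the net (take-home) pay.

Regional Income Tax: taxable = 1,140.00 Cr − 4×1,120.00 Cr = -3,340.00 Cr
  Taxable ≤ 0 → 0.00 Cr
Workforce Levy: cap 16,440.00 Cr − YTD 16,287.00 Cr = 153.00 Cr subject; 3.4% × 153.00 Cr = 5.20 Cr
Total withheld: 0.00 Cr + 5.20 Cr = 5.20 Cr
Net pay: 1,140.00 Cr − 5.20 Cr = 1,134.80 Cr

1,134.80 Cr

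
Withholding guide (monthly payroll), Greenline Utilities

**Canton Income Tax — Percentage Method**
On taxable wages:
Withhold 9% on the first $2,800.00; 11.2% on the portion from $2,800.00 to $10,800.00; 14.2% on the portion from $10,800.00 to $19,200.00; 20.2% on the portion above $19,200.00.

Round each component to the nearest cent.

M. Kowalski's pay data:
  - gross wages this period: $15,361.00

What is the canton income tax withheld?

$1,795.66

Canton Income Tax: taxable = $15,361.00
  $1,148.00 + 14.2% × ($15,361.00 − $10,800.00) = $1,148.00 + 14.2% × $4,561.00 = $1,795.66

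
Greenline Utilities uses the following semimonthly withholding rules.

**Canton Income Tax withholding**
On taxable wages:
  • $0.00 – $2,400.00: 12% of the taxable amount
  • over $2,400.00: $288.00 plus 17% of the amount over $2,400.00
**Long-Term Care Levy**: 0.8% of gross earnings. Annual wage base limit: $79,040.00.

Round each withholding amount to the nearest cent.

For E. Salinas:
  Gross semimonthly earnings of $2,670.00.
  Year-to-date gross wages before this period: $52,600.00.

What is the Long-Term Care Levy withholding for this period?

$21.36

Long-Term Care Levy: 0.8% × $2,670.00 = $21.36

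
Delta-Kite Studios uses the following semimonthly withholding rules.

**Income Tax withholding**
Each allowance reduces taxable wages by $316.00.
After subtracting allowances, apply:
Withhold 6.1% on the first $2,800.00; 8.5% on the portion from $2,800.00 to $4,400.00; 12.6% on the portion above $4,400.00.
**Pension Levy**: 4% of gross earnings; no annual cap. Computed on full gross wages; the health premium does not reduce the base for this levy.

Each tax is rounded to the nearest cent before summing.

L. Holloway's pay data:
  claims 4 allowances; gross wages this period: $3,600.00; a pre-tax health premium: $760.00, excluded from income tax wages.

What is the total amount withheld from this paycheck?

$240.14

Income Tax: taxable = $3,600.00 − $760.00 − 4×$316.00 = $1,576.00
  6.1% × $1,576.00 = $96.14
Pension Levy: 4% × $3,600.00 = $144.00
Total: $96.14 + $144.00 = $240.14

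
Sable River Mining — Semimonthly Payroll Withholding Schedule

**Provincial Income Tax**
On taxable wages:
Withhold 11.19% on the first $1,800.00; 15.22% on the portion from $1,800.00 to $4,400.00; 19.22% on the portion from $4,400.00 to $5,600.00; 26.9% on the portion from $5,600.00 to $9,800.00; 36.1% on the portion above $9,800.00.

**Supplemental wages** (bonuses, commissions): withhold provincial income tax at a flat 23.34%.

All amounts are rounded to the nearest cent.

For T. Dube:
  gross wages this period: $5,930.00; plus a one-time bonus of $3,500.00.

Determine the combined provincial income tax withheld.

$1,733.45

Provincial Income Tax: taxable = $5,930.00
  $827.78 + 26.9% × ($5,930.00 − $5,600.00) = $827.78 + 26.9% × $330.00 = $916.55
Supplemental (23.34% flat on bonus): 23.34% × $3,500.00 = $816.90
Total provincial income tax: $916.55 + $816.90 = $1,733.45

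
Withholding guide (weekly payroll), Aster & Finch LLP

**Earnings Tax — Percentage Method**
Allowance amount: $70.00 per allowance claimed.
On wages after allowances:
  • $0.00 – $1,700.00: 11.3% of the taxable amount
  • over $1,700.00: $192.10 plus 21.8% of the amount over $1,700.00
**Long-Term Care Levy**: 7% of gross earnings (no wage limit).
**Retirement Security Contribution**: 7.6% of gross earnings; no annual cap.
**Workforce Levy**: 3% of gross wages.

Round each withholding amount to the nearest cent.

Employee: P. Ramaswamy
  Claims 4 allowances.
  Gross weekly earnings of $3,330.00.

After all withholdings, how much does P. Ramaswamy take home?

$2,257.52

Earnings Tax: taxable = $3,330.00 − 4×$70.00 = $3,050.00
  $192.10 + 21.8% × ($3,050.00 − $1,700.00) = $192.10 + 21.8% × $1,350.00 = $486.40
Long-Term Care Levy: 7% × $3,330.00 = $233.10
Retirement Security Contribution: 7.6% × $3,330.00 = $253.08
Workforce Levy: 3% × $3,330.00 = $99.90
Total withheld: $486.40 + $233.10 + $253.08 + $99.90 = $1,072.48
Net pay: $3,330.00 − $1,072.48 = $2,257.52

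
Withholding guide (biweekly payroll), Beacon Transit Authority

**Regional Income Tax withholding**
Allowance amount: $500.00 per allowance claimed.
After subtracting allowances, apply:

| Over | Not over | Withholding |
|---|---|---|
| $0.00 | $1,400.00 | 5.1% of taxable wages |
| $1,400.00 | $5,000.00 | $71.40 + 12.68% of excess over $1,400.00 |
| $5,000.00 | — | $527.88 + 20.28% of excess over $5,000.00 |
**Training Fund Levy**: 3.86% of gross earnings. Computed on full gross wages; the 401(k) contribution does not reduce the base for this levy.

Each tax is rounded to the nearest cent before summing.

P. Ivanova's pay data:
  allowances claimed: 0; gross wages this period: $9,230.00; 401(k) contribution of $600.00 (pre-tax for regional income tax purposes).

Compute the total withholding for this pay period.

$1,620.32

Regional Income Tax: taxable = $9,230.00 − $600.00 = $8,630.00
  $527.88 + 20.28% × ($8,630.00 − $5,000.00) = $527.88 + 20.28% × $3,630.00 = $1,264.04
Training Fund Levy: 3.86% × $9,230.00 = $356.28
Total: $1,264.04 + $356.28 = $1,620.32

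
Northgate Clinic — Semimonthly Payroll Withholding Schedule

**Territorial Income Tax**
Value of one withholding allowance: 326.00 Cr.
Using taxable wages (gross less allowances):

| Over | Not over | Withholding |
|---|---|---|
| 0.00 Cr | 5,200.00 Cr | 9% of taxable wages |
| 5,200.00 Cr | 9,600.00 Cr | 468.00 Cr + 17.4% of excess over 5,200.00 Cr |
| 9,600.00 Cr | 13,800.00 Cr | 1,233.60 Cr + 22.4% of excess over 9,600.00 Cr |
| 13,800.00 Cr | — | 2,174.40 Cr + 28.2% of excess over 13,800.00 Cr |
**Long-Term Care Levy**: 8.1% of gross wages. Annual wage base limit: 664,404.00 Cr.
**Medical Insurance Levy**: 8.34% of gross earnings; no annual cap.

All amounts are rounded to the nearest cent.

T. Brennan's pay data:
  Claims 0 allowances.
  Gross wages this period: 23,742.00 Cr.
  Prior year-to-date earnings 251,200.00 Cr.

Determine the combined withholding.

Territorial Income Tax: taxable = 23,742.00 Cr
  2,174.40 Cr + 28.2% × (23,742.00 Cr − 13,800.00 Cr) = 2,174.40 Cr + 28.2% × 9,942.00 Cr = 4,978.04 Cr
Long-Term Care Levy: 8.1% × 23,742.00 Cr = 1,923.10 Cr
Medical Insurance Levy: 8.34% × 23,742.00 Cr = 1,980.08 Cr
Total: 4,978.04 Cr + 1,923.10 Cr + 1,980.08 Cr = 8,881.22 Cr

8,881.22 Cr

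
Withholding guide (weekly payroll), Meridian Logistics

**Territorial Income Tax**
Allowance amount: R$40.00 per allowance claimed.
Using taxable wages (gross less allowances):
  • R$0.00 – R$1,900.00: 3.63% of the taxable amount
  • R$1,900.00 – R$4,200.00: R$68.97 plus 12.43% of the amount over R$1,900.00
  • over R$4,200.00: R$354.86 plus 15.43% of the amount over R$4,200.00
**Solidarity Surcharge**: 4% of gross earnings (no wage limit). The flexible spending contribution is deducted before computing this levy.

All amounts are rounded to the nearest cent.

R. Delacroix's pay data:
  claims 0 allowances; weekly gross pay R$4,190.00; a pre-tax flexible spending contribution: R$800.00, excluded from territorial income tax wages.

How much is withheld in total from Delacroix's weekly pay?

Territorial Income Tax: taxable = R$4,190.00 − R$800.00 = R$3,390.00
  R$68.97 + 12.43% × (R$3,390.00 − R$1,900.00) = R$68.97 + 12.43% × R$1,490.00 = R$254.18
Solidarity Surcharge: 4% × R$3,390.00 = R$135.60
Total: R$254.18 + R$135.60 = R$389.78

R$389.78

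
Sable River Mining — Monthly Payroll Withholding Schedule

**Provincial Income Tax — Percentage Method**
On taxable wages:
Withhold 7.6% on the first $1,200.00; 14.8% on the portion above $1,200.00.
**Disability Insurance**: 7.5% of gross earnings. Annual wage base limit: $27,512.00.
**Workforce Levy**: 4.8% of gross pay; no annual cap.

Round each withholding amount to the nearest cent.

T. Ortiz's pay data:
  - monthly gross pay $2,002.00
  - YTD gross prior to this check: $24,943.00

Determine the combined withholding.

$456.15

Provincial Income Tax: taxable = $2,002.00
  $91.20 + 14.8% × ($2,002.00 − $1,200.00) = $91.20 + 14.8% × $802.00 = $209.90
Disability Insurance: 7.5% × $2,002.00 = $150.15
Workforce Levy: 4.8% × $2,002.00 = $96.10
Total: $209.90 + $150.15 + $96.10 = $456.15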